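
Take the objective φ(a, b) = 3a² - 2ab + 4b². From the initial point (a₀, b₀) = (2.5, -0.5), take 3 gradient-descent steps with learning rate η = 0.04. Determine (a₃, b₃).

∇φ = (6a - 2b, -2a + 8b)
Step 1: at (2.5, -0.5), ∇φ = (16, -9) → (2.5, -0.5) − 0.04·(16, -9) = (1.86, -0.14)
Step 2: at (1.86, -0.14), ∇φ = (11.44, -4.84) → (1.86, -0.14) − 0.04·(11.44, -4.84) = (1.4024, 0.0536)
Step 3: at (1.4024, 0.0536), ∇φ = (8.3072, -2.376) → (1.4024, 0.0536) − 0.04·(8.3072, -2.376) = (1.070112, 0.14864)

(1.070112, 0.14864)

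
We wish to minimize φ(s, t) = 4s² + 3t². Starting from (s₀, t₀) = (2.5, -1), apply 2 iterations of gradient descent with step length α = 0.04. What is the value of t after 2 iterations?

∇φ = (8s, 6t)
(s₁, t₁) = (2.5, -1) − 0.04·(20, -6) = (1.7, -0.76)
(s₂, t₂) = (1.7, -0.76) − 0.04·(13.6, -4.56) = (1.156, -0.5776)
t = -0.5776

-0.5776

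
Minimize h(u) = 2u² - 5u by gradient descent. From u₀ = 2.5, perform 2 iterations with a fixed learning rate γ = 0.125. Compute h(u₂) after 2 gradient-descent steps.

h′(u) = 4u - 5
u₁ = 2.5 − 0.125·5 = 1.875
u₂ = 1.875 − 0.125·2.5 = 1.5625
h(1.5625) = -2.9296875

-2.9296875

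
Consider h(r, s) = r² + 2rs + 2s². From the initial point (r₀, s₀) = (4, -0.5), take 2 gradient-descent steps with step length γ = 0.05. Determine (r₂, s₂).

(3.365, -1.005)

∇h = (2r + 2s, 2r + 4s)
Step 1: at (4, -0.5), ∇h = (7, 6) → (4, -0.5) − 0.05·(7, 6) = (3.65, -0.8)
Step 2: at (3.65, -0.8), ∇h = (5.7, 4.1) → (3.65, -0.8) − 0.05·(5.7, 4.1) = (3.365, -1.005)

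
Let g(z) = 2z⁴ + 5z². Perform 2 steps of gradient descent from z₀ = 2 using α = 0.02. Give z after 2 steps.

0.25075712

g′(z) = 8z³ + 10z
z₁ = 2 − 0.02·84 = 0.32
z₂ = 0.32 − 0.02·3.462144 = 0.25075712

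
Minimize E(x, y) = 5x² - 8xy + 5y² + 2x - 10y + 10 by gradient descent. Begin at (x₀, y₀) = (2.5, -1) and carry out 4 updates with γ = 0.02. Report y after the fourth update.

0.9221248

∇E = (10x - 8y + 2, -8x + 10y - 10)
Step 1: at (2.5, -1), ∇E = (35, -40) → (2.5, -1) − 0.02·(35, -40) = (1.8, -0.2)
Step 2: at (1.8, -0.2), ∇E = (21.6, -26.4) → (1.8, -0.2) − 0.02·(21.6, -26.4) = (1.368, 0.328)
Step 3: at (1.368, 0.328), ∇E = (13.056, -17.664) → (1.368, 0.328) − 0.02·(13.056, -17.664) = (1.10688, 0.68128)
Step 4: at (1.10688, 0.68128), ∇E = (7.61856, -12.04224) → (1.10688, 0.68128) − 0.02·(7.61856, -12.04224) = (0.9545088, 0.9221248)
y = 0.9221248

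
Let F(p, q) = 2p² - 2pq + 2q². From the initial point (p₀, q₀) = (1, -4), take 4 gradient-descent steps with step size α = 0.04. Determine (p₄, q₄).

∇F = (4p - 2q, -2p + 4q)
Step 1: at (1, -4), ∇F = (12, -18) → (1, -4) − 0.04·(12, -18) = (0.52, -3.28)
Step 2: at (0.52, -3.28), ∇F = (8.64, -14.16) → (0.52, -3.28) − 0.04·(8.64, -14.16) = (0.1744, -2.7136)
Step 3: at (0.1744, -2.7136), ∇F = (6.1248, -11.2032) → (0.1744, -2.7136) − 0.04·(6.1248, -11.2032) = (-0.070592, -2.265472)
Step 4: at (-0.070592, -2.265472), ∇F = (4.248576, -8.920704) → (-0.070592, -2.265472) − 0.04·(4.248576, -8.920704) = (-0.24053504, -1.90864384)

(-0.24053504, -1.90864384)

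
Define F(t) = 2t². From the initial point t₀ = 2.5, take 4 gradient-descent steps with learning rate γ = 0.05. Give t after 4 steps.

1.024

F′(t) = 4t
Step 1: F′(2.5) = 10; t₁ = 2.5 − 0.05·10 = 2
Step 2: F′(2) = 8; t₂ = 2 − 0.05·8 = 1.6
Step 3: F′(1.6) = 6.4; t₃ = 1.6 − 0.05·6.4 = 1.28
Step 4: F′(1.28) = 5.12; t₄ = 1.28 − 0.05·5.12 = 1.024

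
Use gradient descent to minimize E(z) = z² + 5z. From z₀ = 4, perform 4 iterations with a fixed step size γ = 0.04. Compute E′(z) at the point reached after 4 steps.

E′(z) = 2z + 5
z₁ = 4 − 0.04·13 = 3.48
z₂ = 3.48 − 0.04·11.96 = 3.0016
z₃ = 3.0016 − 0.04·11.0032 = 2.561472
z₄ = 2.561472 − 0.04·10.122944 = 2.15655424
E′(z) at (2.15655424) = 9.31310848

9.31310848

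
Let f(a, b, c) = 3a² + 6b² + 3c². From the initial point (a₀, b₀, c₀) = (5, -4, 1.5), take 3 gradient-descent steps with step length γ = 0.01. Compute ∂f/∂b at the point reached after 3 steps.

∇f = (6a, 12b, 6c)
Step 1: at (5, -4, 1.5), ∇f = (30, -48, 9) → (5, -4, 1.5) − 0.01·(30, -48, 9) = (4.7, -3.52, 1.41)
Step 2: at (4.7, -3.52, 1.41), ∇f = (28.2, -42.24, 8.46) → (4.7, -3.52, 1.41) − 0.01·(28.2, -42.24, 8.46) = (4.418, -3.0976, 1.3254)
Step 3: at (4.418, -3.0976, 1.3254), ∇f = (26.508, -37.1712, 7.9524) → (4.418, -3.0976, 1.3254) − 0.01·(26.508, -37.1712, 7.9524) = (4.15292, -2.725888, 1.245876)
∂f/∂b at (4.15292, -2.725888, 1.245876) = -32.710656

-32.710656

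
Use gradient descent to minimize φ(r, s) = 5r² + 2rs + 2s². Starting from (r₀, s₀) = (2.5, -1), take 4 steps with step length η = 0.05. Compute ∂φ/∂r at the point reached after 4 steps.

1.8252

∇φ = (10r + 2s, 2r + 4s)
(r₁, s₁) = (2.5, -1) − 0.05·(23, 1) = (1.35, -1.05)
(r₂, s₂) = (1.35, -1.05) − 0.05·(11.4, -1.5) = (0.78, -0.975)
(r₃, s₃) = (0.78, -0.975) − 0.05·(5.85, -2.34) = (0.4875, -0.858)
(r₄, s₄) = (0.4875, -0.858) − 0.05·(3.159, -2.457) = (0.32955, -0.73515)
∂φ/∂r at (0.32955, -0.73515) = 1.8252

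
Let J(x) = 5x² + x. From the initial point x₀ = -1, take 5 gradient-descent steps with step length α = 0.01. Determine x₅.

J′(x) = 10x + 1
x₁ = -1 − 0.01·(-9) = -0.91
x₂ = -0.91 − 0.01·(-8.1) = -0.829
x₃ = -0.829 − 0.01·(-7.29) = -0.7561
x₄ = -0.7561 − 0.01·(-6.561) = -0.69049
x₅ = -0.69049 − 0.01·(-5.9049) = -0.631441

-0.631441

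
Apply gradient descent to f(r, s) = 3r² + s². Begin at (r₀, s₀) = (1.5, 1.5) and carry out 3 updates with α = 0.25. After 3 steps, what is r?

∇f = (6r, 2s)
Step 1: at (1.5, 1.5), ∇f = (9, 3) → (1.5, 1.5) − 0.25·(9, 3) = (-0.75, 0.75)
Step 2: at (-0.75, 0.75), ∇f = (-4.5, 1.5) → (-0.75, 0.75) − 0.25·(-4.5, 1.5) = (0.375, 0.375)
Step 3: at (0.375, 0.375), ∇f = (2.25, 0.75) → (0.375, 0.375) − 0.25·(2.25, 0.75) = (-0.1875, 0.1875)
r = -0.1875

-0.1875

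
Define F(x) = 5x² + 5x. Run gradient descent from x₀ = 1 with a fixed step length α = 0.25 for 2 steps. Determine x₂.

F′(x) = 10x + 5
x₁ = 1 − 0.25·15 = -2.75
x₂ = -2.75 − 0.25·(-22.5) = 2.875

2.875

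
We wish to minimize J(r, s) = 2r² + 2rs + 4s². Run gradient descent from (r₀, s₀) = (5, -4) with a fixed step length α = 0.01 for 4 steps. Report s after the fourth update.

-3.2064704

∇J = (4r + 2s, 2r + 8s)
(r₁, s₁) = (5, -4) − 0.01·(12, -22) = (4.88, -3.78)
(r₂, s₂) = (4.88, -3.78) − 0.01·(11.96, -20.48) = (4.7604, -3.5752)
(r₃, s₃) = (4.7604, -3.5752) − 0.01·(11.8912, -19.0808) = (4.641488, -3.384392)
(r₄, s₄) = (4.641488, -3.384392) − 0.01·(11.797168, -17.79216) = (4.52351632, -3.2064704)
s = -3.2064704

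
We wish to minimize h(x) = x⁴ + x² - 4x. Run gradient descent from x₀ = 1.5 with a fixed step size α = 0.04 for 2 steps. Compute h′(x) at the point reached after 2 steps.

h′(x) = 4x³ + 2x - 4
Step 1: h′(1.5) = 12.5; x₁ = 1.5 − 0.04·12.5 = 1
Step 2: h′(1) = 2; x₂ = 1 − 0.04·2 = 0.92
h′(x) at (0.92) = 0.954752

0.954752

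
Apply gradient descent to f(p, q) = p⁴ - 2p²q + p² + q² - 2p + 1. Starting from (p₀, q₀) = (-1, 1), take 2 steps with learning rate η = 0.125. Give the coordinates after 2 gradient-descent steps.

∇f = (4p³ - 4pq + 2p - 2, -2p² + 2q)
(p₁, q₁) = (-1, 1) − 0.125·(-4, 0) = (-0.5, 1)
(p₂, q₂) = (-0.5, 1) − 0.125·(-1.5, 1.5) = (-0.3125, 0.8125)

(-0.3125, 0.8125)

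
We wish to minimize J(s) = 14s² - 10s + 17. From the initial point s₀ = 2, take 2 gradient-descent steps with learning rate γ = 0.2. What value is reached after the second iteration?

J′(s) = 28s - 10
Step 1: J′(2) = 46; s₁ = 2 − 0.2·46 = -7.2
Step 2: J′(-7.2) = -211.6; s₂ = -7.2 − 0.2·(-211.6) = 35.12

35.12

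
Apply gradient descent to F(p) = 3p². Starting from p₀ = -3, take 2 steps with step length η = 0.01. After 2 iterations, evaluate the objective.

F′(p) = 6p
Step 1: F′(-3) = -18; p₁ = -3 − 0.01·(-18) = -2.82
Step 2: F′(-2.82) = -16.92; p₂ = -2.82 − 0.01·(-16.92) = -2.6508
F(-2.6508) = 21.08022192

21.08022192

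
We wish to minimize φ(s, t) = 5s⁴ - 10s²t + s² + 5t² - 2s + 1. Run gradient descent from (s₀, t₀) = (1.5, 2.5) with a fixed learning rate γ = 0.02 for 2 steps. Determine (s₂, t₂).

(1.4699012, 2.49138)

∇φ = (20s³ - 20st + 2s - 2, -10s² + 10t)
Step 1: at (1.5, 2.5), ∇φ = (-6.5, 2.5) → (1.5, 2.5) − 0.02·(-6.5, 2.5) = (1.63, 2.45)
Step 2: at (1.63, 2.45), ∇φ = (8.00494, -2.069) → (1.63, 2.45) − 0.02·(8.00494, -2.069) = (1.4699012, 2.49138)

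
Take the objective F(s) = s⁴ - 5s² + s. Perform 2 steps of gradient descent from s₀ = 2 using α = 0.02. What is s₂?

1.64655808

F′(s) = 4s³ - 10s + 1
Step 1: F′(2) = 13; s₁ = 2 − 0.02·13 = 1.74
Step 2: F′(1.74) = 4.672096; s₂ = 1.74 − 0.02·4.672096 = 1.64655808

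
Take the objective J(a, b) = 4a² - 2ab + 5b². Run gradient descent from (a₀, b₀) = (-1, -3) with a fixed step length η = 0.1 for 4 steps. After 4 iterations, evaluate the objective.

∇J = (8a - 2b, -2a + 10b)
Step 1: at (-1, -3), ∇J = (-2, -28) → (-1, -3) − 0.1·(-2, -28) = (-0.8, -0.2)
Step 2: at (-0.8, -0.2), ∇J = (-6, -0.4) → (-0.8, -0.2) − 0.1·(-6, -0.4) = (-0.2, -0.16)
Step 3: at (-0.2, -0.16), ∇J = (-1.28, -1.2) → (-0.2, -0.16) − 0.1·(-1.28, -1.2) = (-0.072, -0.04)
Step 4: at (-0.072, -0.04), ∇J = (-0.496, -0.256) → (-0.072, -0.04) − 0.1·(-0.496, -0.256) = (-0.0224, -0.0144)
J(-0.0224, -0.0144) = 0.00239872

0.00239872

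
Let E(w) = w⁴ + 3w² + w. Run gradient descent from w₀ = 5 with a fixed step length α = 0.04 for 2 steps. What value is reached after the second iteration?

E′(w) = 4w³ + 6w + 1
Step 1: E′(5) = 531; w₁ = 5 − 0.04·531 = -16.24
Step 2: E′(-16.24) = -17228.834496; w₂ = -16.24 − 0.04·(-17228.834496) = 672.91337984

672.91337984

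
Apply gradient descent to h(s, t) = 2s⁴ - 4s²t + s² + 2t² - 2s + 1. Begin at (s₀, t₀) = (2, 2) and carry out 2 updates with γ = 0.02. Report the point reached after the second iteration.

(1.39539712, 2.126592)

∇h = (8s³ - 8st + 2s - 2, -4s² + 4t)
(s₁, t₁) = (2, 2) − 0.02·(34, -8) = (1.32, 2.16)
(s₂, t₂) = (1.32, 2.16) − 0.02·(-3.769856, 1.6704) = (1.39539712, 2.126592)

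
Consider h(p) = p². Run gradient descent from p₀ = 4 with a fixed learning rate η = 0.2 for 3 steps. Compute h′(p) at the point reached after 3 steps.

h′(p) = 2p
Step 1: h′(4) = 8; p₁ = 4 − 0.2·8 = 2.4
Step 2: h′(2.4) = 4.8; p₂ = 2.4 − 0.2·4.8 = 1.44
Step 3: h′(1.44) = 2.88; p₃ = 1.44 − 0.2·2.88 = 0.864
h′(p) at (0.864) = 1.728

1.728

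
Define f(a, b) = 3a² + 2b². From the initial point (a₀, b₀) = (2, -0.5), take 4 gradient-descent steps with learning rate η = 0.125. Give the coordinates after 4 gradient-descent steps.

(0.0078125, -0.03125)

∇f = (6a, 4b)
(a₁, b₁) = (2, -0.5) − 0.125·(12, -2) = (0.5, -0.25)
(a₂, b₂) = (0.5, -0.25) − 0.125·(3, -1) = (0.125, -0.125)
(a₃, b₃) = (0.125, -0.125) − 0.125·(0.75, -0.5) = (0.03125, -0.0625)
(a₄, b₄) = (0.03125, -0.0625) − 0.125·(0.1875, -0.25) = (0.0078125, -0.03125)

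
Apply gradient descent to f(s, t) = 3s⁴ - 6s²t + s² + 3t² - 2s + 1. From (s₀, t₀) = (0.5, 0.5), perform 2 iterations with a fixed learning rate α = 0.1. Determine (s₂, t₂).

(0.60875, 0.4775)

∇f = (12s³ - 12st + 2s - 2, -6s² + 6t)
(s₁, t₁) = (0.5, 0.5) − 0.1·(-2.5, 1.5) = (0.75, 0.35)
(s₂, t₂) = (0.75, 0.35) − 0.1·(1.4125, -1.275) = (0.60875, 0.4775)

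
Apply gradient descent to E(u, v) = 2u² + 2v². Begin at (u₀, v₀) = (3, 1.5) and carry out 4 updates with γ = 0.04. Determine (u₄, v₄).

(1.49361408, 0.74680704)

∇E = (4u, 4v)
(u₁, v₁) = (3, 1.5) − 0.04·(12, 6) = (2.52, 1.26)
(u₂, v₂) = (2.52, 1.26) − 0.04·(10.08, 5.04) = (2.1168, 1.0584)
(u₃, v₃) = (2.1168, 1.0584) − 0.04·(8.4672, 4.2336) = (1.778112, 0.889056)
(u₄, v₄) = (1.778112, 0.889056) − 0.04·(7.112448, 3.556224) = (1.49361408, 0.74680704)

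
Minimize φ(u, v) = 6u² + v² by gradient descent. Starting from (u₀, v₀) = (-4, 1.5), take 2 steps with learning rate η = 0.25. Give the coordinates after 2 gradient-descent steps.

∇φ = (12u, 2v)
Step 1: at (-4, 1.5), ∇φ = (-48, 3) → (-4, 1.5) − 0.25·(-48, 3) = (8, 0.75)
Step 2: at (8, 0.75), ∇φ = (96, 1.5) → (8, 0.75) − 0.25·(96, 1.5) = (-16, 0.375)

(-16, 0.375)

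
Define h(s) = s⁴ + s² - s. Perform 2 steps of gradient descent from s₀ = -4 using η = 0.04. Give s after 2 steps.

-39.88736

h′(s) = 4s³ + 2s - 1
s₁ = -4 − 0.04·(-265) = 6.6
s₂ = 6.6 − 0.04·1162.184 = -39.88736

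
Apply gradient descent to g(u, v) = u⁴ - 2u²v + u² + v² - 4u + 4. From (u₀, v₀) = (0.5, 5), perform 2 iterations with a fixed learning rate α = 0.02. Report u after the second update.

∇g = (4u³ - 4uv + 2u - 4, -2u² + 2v)
(u₁, v₁) = (0.5, 5) − 0.02·(-12.5, 9.5) = (0.75, 4.81)
(u₂, v₂) = (0.75, 4.81) − 0.02·(-15.2425, 8.495) = (1.05485, 4.6401)
u = 1.05485

1.05485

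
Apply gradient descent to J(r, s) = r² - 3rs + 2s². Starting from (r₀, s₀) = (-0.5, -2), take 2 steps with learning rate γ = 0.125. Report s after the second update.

∇J = (2r - 3s, -3r + 4s)
(r₁, s₁) = (-0.5, -2) − 0.125·(5, -6.5) = (-1.125, -1.1875)
(r₂, s₂) = (-1.125, -1.1875) − 0.125·(1.3125, -1.375) = (-1.2890625, -1.015625)
s = -1.015625

-1.015625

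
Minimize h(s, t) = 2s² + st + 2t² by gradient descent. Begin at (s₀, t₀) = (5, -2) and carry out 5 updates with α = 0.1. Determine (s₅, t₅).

∇h = (4s + t, s + 4t)
Step 1: at (5, -2), ∇h = (18, -3) → (5, -2) − 0.1·(18, -3) = (3.2, -1.7)
Step 2: at (3.2, -1.7), ∇h = (11.1, -3.6) → (3.2, -1.7) − 0.1·(11.1, -3.6) = (2.09, -1.34)
Step 3: at (2.09, -1.34), ∇h = (7.02, -3.27) → (2.09, -1.34) − 0.1·(7.02, -3.27) = (1.388, -1.013)
Step 4: at (1.388, -1.013), ∇h = (4.539, -2.664) → (1.388, -1.013) − 0.1·(4.539, -2.664) = (0.9341, -0.7466)
Step 5: at (0.9341, -0.7466), ∇h = (2.9898, -2.0523) → (0.9341, -0.7466) − 0.1·(2.9898, -2.0523) = (0.63512, -0.54137)

(0.63512, -0.54137)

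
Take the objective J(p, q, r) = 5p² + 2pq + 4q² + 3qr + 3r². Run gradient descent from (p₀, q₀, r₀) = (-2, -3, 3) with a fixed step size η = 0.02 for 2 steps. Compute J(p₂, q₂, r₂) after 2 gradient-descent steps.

34.76675968

∇J = (10p + 2q, 2p + 8q + 3r, 3q + 6r)
Step 1: at (-2, -3, 3), ∇J = (-26, -19, 9) → (-2, -3, 3) − 0.02·(-26, -19, 9) = (-1.48, -2.62, 2.82)
Step 2: at (-1.48, -2.62, 2.82), ∇J = (-20.04, -15.46, 9.06) → (-1.48, -2.62, 2.82) − 0.02·(-20.04, -15.46, 9.06) = (-1.0792, -2.3108, 2.6388)
J(-1.0792, -2.3108, 2.6388) = 34.76675968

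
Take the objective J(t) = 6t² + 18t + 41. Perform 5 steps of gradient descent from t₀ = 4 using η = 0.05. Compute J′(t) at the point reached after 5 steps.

J′(t) = 12t + 18
Step 1: J′(4) = 66; t₁ = 4 − 0.05·66 = 0.7
Step 2: J′(0.7) = 26.4; t₂ = 0.7 − 0.05·26.4 = -0.62
Step 3: J′(-0.62) = 10.56; t₃ = -0.62 − 0.05·10.56 = -1.148
Step 4: J′(-1.148) = 4.224; t₄ = -1.148 − 0.05·4.224 = -1.3592
Step 5: J′(-1.3592) = 1.6896; t₅ = -1.3592 − 0.05·1.6896 = -1.44368
J′(t) at (-1.44368) = 0.67584

0.67584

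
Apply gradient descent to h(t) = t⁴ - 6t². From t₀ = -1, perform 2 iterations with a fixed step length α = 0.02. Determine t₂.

-1.31352832

h′(t) = 4t³ - 12t
t₁ = -1 − 0.02·8 = -1.16
t₂ = -1.16 − 0.02·7.676416 = -1.31352832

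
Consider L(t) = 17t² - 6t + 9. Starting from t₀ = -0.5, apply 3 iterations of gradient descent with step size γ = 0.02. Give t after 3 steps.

0.154304

L′(t) = 34t - 6
t₁ = -0.5 − 0.02·(-23) = -0.04
t₂ = -0.04 − 0.02·(-7.36) = 0.1072
t₃ = 0.1072 − 0.02·(-2.3552) = 0.154304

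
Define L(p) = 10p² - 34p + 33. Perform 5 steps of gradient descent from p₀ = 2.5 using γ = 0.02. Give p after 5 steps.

L′(p) = 20p - 34
p₁ = 2.5 − 0.02·16 = 2.18
p₂ = 2.18 − 0.02·9.6 = 1.988
p₃ = 1.988 − 0.02·5.76 = 1.8728
p₄ = 1.8728 − 0.02·3.456 = 1.80368
p₅ = 1.80368 − 0.02·2.0736 = 1.762208

1.762208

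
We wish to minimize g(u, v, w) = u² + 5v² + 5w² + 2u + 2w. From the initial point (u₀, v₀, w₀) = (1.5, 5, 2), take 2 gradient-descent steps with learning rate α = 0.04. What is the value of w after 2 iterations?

∇g = (2u + 2, 10v, 10w + 2)
(u₁, v₁, w₁) = (1.5, 5, 2) − 0.04·(5, 50, 22) = (1.3, 3, 1.12)
(u₂, v₂, w₂) = (1.3, 3, 1.12) − 0.04·(4.6, 30, 13.2) = (1.116, 1.8, 0.592)
w = 0.592

0.592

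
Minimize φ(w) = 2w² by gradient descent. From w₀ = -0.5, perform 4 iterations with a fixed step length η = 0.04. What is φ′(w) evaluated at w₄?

φ′(w) = 4w
w₁ = -0.5 − 0.04·(-2) = -0.42
w₂ = -0.42 − 0.04·(-1.68) = -0.3528
w₃ = -0.3528 − 0.04·(-1.4112) = -0.296352
w₄ = -0.296352 − 0.04·(-1.185408) = -0.24893568
φ′(w) at (-0.24893568) = -0.99574272

-0.99574272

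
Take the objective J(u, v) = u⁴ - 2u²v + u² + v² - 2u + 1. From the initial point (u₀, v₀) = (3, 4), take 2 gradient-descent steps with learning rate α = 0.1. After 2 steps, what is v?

∇J = (4u³ - 4uv + 2u - 2, -2u² + 2v)
(u₁, v₁) = (3, 4) − 0.1·(64, -10) = (-3.4, 5)
(u₂, v₂) = (-3.4, 5) − 0.1·(-98.016, -13.12) = (6.4016, 6.312)
v = 6.312

6.312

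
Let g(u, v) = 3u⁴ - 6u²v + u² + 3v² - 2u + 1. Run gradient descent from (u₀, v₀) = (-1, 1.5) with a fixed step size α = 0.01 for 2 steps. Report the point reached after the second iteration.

(-1.03218304, 1.444224)

∇g = (12u³ - 12uv + 2u - 2, -6u² + 6v)
(u₁, v₁) = (-1, 1.5) − 0.01·(2, 3) = (-1.02, 1.47)
(u₂, v₂) = (-1.02, 1.47) − 0.01·(1.218304, 2.5776) = (-1.03218304, 1.444224)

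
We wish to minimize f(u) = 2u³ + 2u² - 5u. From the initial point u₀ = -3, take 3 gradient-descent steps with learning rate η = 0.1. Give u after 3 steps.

f′(u) = 6u² + 4u - 5
Step 1: f′(-3) = 37; u₁ = -3 − 0.1·37 = -6.7
Step 2: f′(-6.7) = 237.54; u₂ = -6.7 − 0.1·237.54 = -30.454
Step 3: f′(-30.454) = 5437.860696; u₃ = -30.454 − 0.1·5437.860696 = -574.2400696

-574.2400696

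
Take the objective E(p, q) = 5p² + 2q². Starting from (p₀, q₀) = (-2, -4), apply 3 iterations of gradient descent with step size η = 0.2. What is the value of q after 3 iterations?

∇E = (10p, 4q)
(p₁, q₁) = (-2, -4) − 0.2·(-20, -16) = (2, -0.8)
(p₂, q₂) = (2, -0.8) − 0.2·(20, -3.2) = (-2, -0.16)
(p₃, q₃) = (-2, -0.16) − 0.2·(-20, -0.64) = (2, -0.032)
q = -0.032

-0.032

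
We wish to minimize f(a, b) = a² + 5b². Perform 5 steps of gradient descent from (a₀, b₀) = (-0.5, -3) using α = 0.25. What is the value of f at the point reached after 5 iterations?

2594.927001953125

∇f = (2a, 10b)
Step 1: at (-0.5, -3), ∇f = (-1, -30) → (-0.5, -3) − 0.25·(-1, -30) = (-0.25, 4.5)
Step 2: at (-0.25, 4.5), ∇f = (-0.5, 45) → (-0.25, 4.5) − 0.25·(-0.5, 45) = (-0.125, -6.75)
Step 3: at (-0.125, -6.75), ∇f = (-0.25, -67.5) → (-0.125, -6.75) − 0.25·(-0.25, -67.5) = (-0.0625, 10.125)
Step 4: at (-0.0625, 10.125), ∇f = (-0.125, 101.25) → (-0.0625, 10.125) − 0.25·(-0.125, 101.25) = (-0.03125, -15.1875)
Step 5: at (-0.03125, -15.1875), ∇f = (-0.0625, -151.875) → (-0.03125, -15.1875) − 0.25·(-0.0625, -151.875) = (-0.015625, 22.78125)
f(-0.015625, 22.78125) = 2594.927001953125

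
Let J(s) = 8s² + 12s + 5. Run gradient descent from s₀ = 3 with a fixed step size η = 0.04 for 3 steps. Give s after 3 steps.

-0.57504

J′(s) = 16s + 12
Step 1: J′(3) = 60; s₁ = 3 − 0.04·60 = 0.6
Step 2: J′(0.6) = 21.6; s₂ = 0.6 − 0.04·21.6 = -0.264
Step 3: J′(-0.264) = 7.776; s₃ = -0.264 − 0.04·7.776 = -0.57504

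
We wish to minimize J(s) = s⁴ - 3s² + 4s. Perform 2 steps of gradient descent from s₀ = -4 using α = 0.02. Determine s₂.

0.53315072

J′(s) = 4s³ - 6s + 4
s₁ = -4 − 0.02·(-228) = 0.56
s₂ = 0.56 − 0.02·1.342464 = 0.53315072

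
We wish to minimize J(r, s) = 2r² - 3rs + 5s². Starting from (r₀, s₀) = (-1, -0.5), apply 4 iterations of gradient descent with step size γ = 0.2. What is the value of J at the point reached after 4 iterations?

0.2113024

∇J = (4r - 3s, -3r + 10s)
(r₁, s₁) = (-1, -0.5) − 0.2·(-2.5, -2) = (-0.5, -0.1)
(r₂, s₂) = (-0.5, -0.1) − 0.2·(-1.7, 0.5) = (-0.16, -0.2)
(r₃, s₃) = (-0.16, -0.2) − 0.2·(-0.04, -1.52) = (-0.152, 0.104)
(r₄, s₄) = (-0.152, 0.104) − 0.2·(-0.92, 1.496) = (0.032, -0.1952)
J(0.032, -0.1952) = 0.2113024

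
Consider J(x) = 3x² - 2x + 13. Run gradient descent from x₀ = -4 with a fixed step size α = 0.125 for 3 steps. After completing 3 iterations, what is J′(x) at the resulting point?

J′(x) = 6x - 2
Step 1: J′(-4) = -26; x₁ = -4 − 0.125·(-26) = -0.75
Step 2: J′(-0.75) = -6.5; x₂ = -0.75 − 0.125·(-6.5) = 0.0625
Step 3: J′(0.0625) = -1.625; x₃ = 0.0625 − 0.125·(-1.625) = 0.265625
J′(x) at (0.265625) = -0.40625

-0.40625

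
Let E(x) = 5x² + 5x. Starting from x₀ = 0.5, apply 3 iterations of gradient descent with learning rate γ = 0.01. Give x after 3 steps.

E′(x) = 10x + 5
Step 1: E′(0.5) = 10; x₁ = 0.5 − 0.01·10 = 0.4
Step 2: E′(0.4) = 9; x₂ = 0.4 − 0.01·9 = 0.31
Step 3: E′(0.31) = 8.1; x₃ = 0.31 − 0.01·8.1 = 0.229

0.229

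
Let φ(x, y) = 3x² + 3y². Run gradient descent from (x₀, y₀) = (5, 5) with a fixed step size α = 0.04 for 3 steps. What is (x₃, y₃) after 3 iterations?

∇φ = (6x, 6y)
(x₁, y₁) = (5, 5) − 0.04·(30, 30) = (3.8, 3.8)
(x₂, y₂) = (3.8, 3.8) − 0.04·(22.8, 22.8) = (2.888, 2.888)
(x₃, y₃) = (2.888, 2.888) − 0.04·(17.328, 17.328) = (2.19488, 2.19488)

(2.19488, 2.19488)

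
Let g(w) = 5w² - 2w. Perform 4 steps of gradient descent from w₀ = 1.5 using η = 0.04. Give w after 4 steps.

g′(w) = 10w - 2
Step 1: g′(1.5) = 13; w₁ = 1.5 − 0.04·13 = 0.98
Step 2: g′(0.98) = 7.8; w₂ = 0.98 − 0.04·7.8 = 0.668
Step 3: g′(0.668) = 4.68; w₃ = 0.668 − 0.04·4.68 = 0.4808
Step 4: g′(0.4808) = 2.808; w₄ = 0.4808 − 0.04·2.808 = 0.36848

0.36848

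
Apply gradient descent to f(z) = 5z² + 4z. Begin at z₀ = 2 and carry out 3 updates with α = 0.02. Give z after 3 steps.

f′(z) = 10z + 4
Step 1: f′(2) = 24; z₁ = 2 − 0.02·24 = 1.52
Step 2: f′(1.52) = 19.2; z₂ = 1.52 − 0.02·19.2 = 1.136
Step 3: f′(1.136) = 15.36; z₃ = 1.136 − 0.02·15.36 = 0.8288

0.8288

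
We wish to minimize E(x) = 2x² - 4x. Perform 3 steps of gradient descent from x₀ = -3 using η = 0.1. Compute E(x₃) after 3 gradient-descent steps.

E′(x) = 4x - 4
x₁ = -3 − 0.1·(-16) = -1.4
x₂ = -1.4 − 0.1·(-9.6) = -0.44
x₃ = -0.44 − 0.1·(-5.76) = 0.136
E(0.136) = -0.507008

-0.507008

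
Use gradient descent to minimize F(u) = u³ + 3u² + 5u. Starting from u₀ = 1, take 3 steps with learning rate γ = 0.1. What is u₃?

-0.9335792

F′(u) = 3u² + 6u + 5
u₁ = 1 − 0.1·14 = -0.4
u₂ = -0.4 − 0.1·3.08 = -0.708
u₃ = -0.708 − 0.1·2.255792 = -0.9335792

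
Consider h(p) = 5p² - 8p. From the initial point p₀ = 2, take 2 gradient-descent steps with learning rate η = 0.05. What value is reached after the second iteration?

1.1

h′(p) = 10p - 8
Step 1: h′(2) = 12; p₁ = 2 − 0.05·12 = 1.4
Step 2: h′(1.4) = 6; p₂ = 1.4 − 0.05·6 = 1.1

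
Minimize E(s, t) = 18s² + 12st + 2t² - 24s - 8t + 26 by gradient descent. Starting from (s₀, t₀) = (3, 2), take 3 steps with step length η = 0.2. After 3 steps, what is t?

∇E = (36s + 12t - 24, 12s + 4t - 8)
Step 1: at (3, 2), ∇E = (108, 36) → (3, 2) − 0.2·(108, 36) = (-18.6, -5.2)
Step 2: at (-18.6, -5.2), ∇E = (-756, -252) → (-18.6, -5.2) − 0.2·(-756, -252) = (132.6, 45.2)
Step 3: at (132.6, 45.2), ∇E = (5292, 1764) → (132.6, 45.2) − 0.2·(5292, 1764) = (-925.8, -307.6)
t = -307.6

-307.6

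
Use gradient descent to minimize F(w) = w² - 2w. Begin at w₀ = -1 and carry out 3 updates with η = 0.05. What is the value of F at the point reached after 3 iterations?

1.125764

F′(w) = 2w - 2
Step 1: F′(-1) = -4; w₁ = -1 − 0.05·(-4) = -0.8
Step 2: F′(-0.8) = -3.6; w₂ = -0.8 − 0.05·(-3.6) = -0.62
Step 3: F′(-0.62) = -3.24; w₃ = -0.62 − 0.05·(-3.24) = -0.458
F(-0.458) = 1.125764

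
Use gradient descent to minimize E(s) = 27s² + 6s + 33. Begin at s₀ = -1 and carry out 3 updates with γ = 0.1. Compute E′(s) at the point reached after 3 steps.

E′(s) = 54s + 6
Step 1: E′(-1) = -48; s₁ = -1 − 0.1·(-48) = 3.8
Step 2: E′(3.8) = 211.2; s₂ = 3.8 − 0.1·211.2 = -17.32
Step 3: E′(-17.32) = -929.28; s₃ = -17.32 − 0.1·(-929.28) = 75.608
E′(s) at (75.608) = 4088.832

4088.832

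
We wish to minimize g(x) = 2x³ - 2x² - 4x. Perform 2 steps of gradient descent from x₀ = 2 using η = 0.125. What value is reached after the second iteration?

1.0625

g′(x) = 6x² - 4x - 4
x₁ = 2 − 0.125·12 = 0.5
x₂ = 0.5 − 0.125·(-4.5) = 1.0625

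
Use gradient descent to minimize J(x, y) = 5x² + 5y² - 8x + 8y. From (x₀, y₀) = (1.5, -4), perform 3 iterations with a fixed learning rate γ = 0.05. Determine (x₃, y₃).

∇J = (10x - 8, 10y + 8)
(x₁, y₁) = (1.5, -4) − 0.05·(7, -32) = (1.15, -2.4)
(x₂, y₂) = (1.15, -2.4) − 0.05·(3.5, -16) = (0.975, -1.6)
(x₃, y₃) = (0.975, -1.6) − 0.05·(1.75, -8) = (0.8875, -1.2)

(0.8875, -1.2)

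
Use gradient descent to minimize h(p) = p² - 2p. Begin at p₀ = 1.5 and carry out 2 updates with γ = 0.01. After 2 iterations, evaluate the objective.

h′(p) = 2p - 2
p₁ = 1.5 − 0.01·1 = 1.49
p₂ = 1.49 − 0.01·0.98 = 1.4802
h(1.4802) = -0.76940796

-0.76940796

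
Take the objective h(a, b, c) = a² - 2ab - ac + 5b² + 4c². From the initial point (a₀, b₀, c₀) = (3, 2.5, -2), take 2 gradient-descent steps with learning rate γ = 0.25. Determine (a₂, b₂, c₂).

(0.6875, 4.5, -2.1875)

∇h = (2a - 2b - c, -2a + 10b, -a + 8c)
(a₁, b₁, c₁) = (3, 2.5, -2) − 0.25·(3, 19, -19) = (2.25, -2.25, 2.75)
(a₂, b₂, c₂) = (2.25, -2.25, 2.75) − 0.25·(6.25, -27, 19.75) = (0.6875, 4.5, -2.1875)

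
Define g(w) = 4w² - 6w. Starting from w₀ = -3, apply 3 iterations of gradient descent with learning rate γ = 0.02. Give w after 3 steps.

-1.47264

g′(w) = 8w - 6
Step 1: g′(-3) = -30; w₁ = -3 − 0.02·(-30) = -2.4
Step 2: g′(-2.4) = -25.2; w₂ = -2.4 − 0.02·(-25.2) = -1.896
Step 3: g′(-1.896) = -21.168; w₃ = -1.896 − 0.02·(-21.168) = -1.47264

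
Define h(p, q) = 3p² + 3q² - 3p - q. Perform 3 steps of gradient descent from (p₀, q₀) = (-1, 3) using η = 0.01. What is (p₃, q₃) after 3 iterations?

∇h = (6p - 3, 6q - 1)
Step 1: at (-1, 3), ∇h = (-9, 17) → (-1, 3) − 0.01·(-9, 17) = (-0.91, 2.83)
Step 2: at (-0.91, 2.83), ∇h = (-8.46, 15.98) → (-0.91, 2.83) − 0.01·(-8.46, 15.98) = (-0.8254, 2.6702)
Step 3: at (-0.8254, 2.6702), ∇h = (-7.9524, 15.0212) → (-0.8254, 2.6702) − 0.01·(-7.9524, 15.0212) = (-0.745876, 2.519988)

(-0.745876, 2.519988)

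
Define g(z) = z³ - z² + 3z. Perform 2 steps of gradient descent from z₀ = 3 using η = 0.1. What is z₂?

g′(z) = 3z² - 2z + 3
z₁ = 3 − 0.1·24 = 0.6
z₂ = 0.6 − 0.1·2.88 = 0.312

0.312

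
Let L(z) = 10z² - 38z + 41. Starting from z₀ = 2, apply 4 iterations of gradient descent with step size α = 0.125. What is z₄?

2.40625

L′(z) = 20z - 38
Step 1: L′(2) = 2; z₁ = 2 − 0.125·2 = 1.75
Step 2: L′(1.75) = -3; z₂ = 1.75 − 0.125·(-3) = 2.125
Step 3: L′(2.125) = 4.5; z₃ = 2.125 − 0.125·4.5 = 1.5625
Step 4: L′(1.5625) = -6.75; z₄ = 1.5625 − 0.125·(-6.75) = 2.40625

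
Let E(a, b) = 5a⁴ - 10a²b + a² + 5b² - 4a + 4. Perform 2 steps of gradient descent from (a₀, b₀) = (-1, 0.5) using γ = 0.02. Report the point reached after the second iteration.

∇E = (20a³ - 20ab + 2a - 4, -10a² + 10b)
(a₁, b₁) = (-1, 0.5) − 0.02·(-16, -5) = (-0.68, 0.6)
(a₂, b₂) = (-0.68, 0.6) − 0.02·(-3.48864, 1.376) = (-0.6102272, 0.57248)

(-0.6102272, 0.57248)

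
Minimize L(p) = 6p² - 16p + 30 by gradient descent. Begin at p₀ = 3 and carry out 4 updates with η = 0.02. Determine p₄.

1.8893696

L′(p) = 12p - 16
p₁ = 3 − 0.02·20 = 2.6
p₂ = 2.6 − 0.02·15.2 = 2.296
p₃ = 2.296 − 0.02·11.552 = 2.06496
p₄ = 2.06496 − 0.02·8.77952 = 1.8893696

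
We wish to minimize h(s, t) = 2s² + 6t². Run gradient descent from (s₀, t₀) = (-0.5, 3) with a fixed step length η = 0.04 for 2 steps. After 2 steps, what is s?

-0.3528

∇h = (4s, 12t)
(s₁, t₁) = (-0.5, 3) − 0.04·(-2, 36) = (-0.42, 1.56)
(s₂, t₂) = (-0.42, 1.56) − 0.04·(-1.68, 18.72) = (-0.3528, 0.8112)
s = -0.3528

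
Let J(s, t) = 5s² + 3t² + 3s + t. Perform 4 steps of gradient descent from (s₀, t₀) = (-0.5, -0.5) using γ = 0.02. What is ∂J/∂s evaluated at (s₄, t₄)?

-0.8192

∇J = (10s + 3, 6t + 1)
Step 1: at (-0.5, -0.5), ∇J = (-2, -2) → (-0.5, -0.5) − 0.02·(-2, -2) = (-0.46, -0.46)
Step 2: at (-0.46, -0.46), ∇J = (-1.6, -1.76) → (-0.46, -0.46) − 0.02·(-1.6, -1.76) = (-0.428, -0.4248)
Step 3: at (-0.428, -0.4248), ∇J = (-1.28, -1.5488) → (-0.428, -0.4248) − 0.02·(-1.28, -1.5488) = (-0.4024, -0.393824)
Step 4: at (-0.4024, -0.393824), ∇J = (-1.024, -1.362944) → (-0.4024, -0.393824) − 0.02·(-1.024, -1.362944) = (-0.38192, -0.36656512)
∂J/∂s at (-0.38192, -0.36656512) = -0.8192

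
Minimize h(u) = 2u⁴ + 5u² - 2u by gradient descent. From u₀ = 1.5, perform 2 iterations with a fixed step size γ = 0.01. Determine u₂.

h′(u) = 8u³ + 10u - 2
u₁ = 1.5 − 0.01·40 = 1.1
u₂ = 1.1 − 0.01·19.648 = 0.90352

0.90352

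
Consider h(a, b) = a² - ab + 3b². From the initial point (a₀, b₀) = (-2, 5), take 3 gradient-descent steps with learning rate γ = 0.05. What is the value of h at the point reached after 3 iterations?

∇h = (2a - b, -a + 6b)
Step 1: at (-2, 5), ∇h = (-9, 32) → (-2, 5) − 0.05·(-9, 32) = (-1.55, 3.4)
Step 2: at (-1.55, 3.4), ∇h = (-6.5, 21.95) → (-1.55, 3.4) − 0.05·(-6.5, 21.95) = (-1.225, 2.3025)
Step 3: at (-1.225, 2.3025), ∇h = (-4.7525, 15.04) → (-1.225, 2.3025) − 0.05·(-4.7525, 15.04) = (-0.987375, 1.5505)
h(-0.987375, 1.5505) = 9.717985078125

9.717985078125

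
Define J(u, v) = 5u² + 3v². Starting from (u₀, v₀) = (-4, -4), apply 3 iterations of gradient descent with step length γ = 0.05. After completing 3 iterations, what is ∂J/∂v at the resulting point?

-8.232

∇J = (10u, 6v)
(u₁, v₁) = (-4, -4) − 0.05·(-40, -24) = (-2, -2.8)
(u₂, v₂) = (-2, -2.8) − 0.05·(-20, -16.8) = (-1, -1.96)
(u₃, v₃) = (-1, -1.96) − 0.05·(-10, -11.76) = (-0.5, -1.372)
∂J/∂v at (-0.5, -1.372) = -8.232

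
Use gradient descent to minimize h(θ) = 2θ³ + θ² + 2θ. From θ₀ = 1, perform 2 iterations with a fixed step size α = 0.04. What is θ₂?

0.3856

h′(θ) = 6θ² + 2θ + 2
Step 1: h′(1) = 10; θ₁ = 1 − 0.04·10 = 0.6
Step 2: h′(0.6) = 5.36; θ₂ = 0.6 − 0.04·5.36 = 0.3856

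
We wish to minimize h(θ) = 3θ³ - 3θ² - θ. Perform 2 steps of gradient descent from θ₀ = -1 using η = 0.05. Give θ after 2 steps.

-3.4605

h′(θ) = 9θ² - 6θ - 1
θ₁ = -1 − 0.05·14 = -1.7
θ₂ = -1.7 − 0.05·35.21 = -3.4605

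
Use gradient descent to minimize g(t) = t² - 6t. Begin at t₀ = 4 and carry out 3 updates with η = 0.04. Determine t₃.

3.778688

g′(t) = 2t - 6
Step 1: g′(4) = 2; t₁ = 4 − 0.04·2 = 3.92
Step 2: g′(3.92) = 1.84; t₂ = 3.92 − 0.04·1.84 = 3.8464
Step 3: g′(3.8464) = 1.6928; t₃ = 3.8464 − 0.04·1.6928 = 3.778688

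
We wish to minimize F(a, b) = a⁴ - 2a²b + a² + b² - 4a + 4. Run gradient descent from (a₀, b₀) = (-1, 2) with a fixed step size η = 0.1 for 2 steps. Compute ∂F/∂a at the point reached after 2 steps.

-2.302246387712

∇F = (4a³ - 4ab + 2a - 4, -2a² + 2b)
Step 1: at (-1, 2), ∇F = (-2, 2) → (-1, 2) − 0.1·(-2, 2) = (-0.8, 1.8)
Step 2: at (-0.8, 1.8), ∇F = (-1.888, 2.32) → (-0.8, 1.8) − 0.1·(-1.888, 2.32) = (-0.6112, 1.568)
∂F/∂a at (-0.6112, 1.568) = -2.302246387712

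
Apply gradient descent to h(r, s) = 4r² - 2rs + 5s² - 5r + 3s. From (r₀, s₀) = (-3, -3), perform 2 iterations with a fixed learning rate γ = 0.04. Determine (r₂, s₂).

∇h = (8r - 2s - 5, -2r + 10s + 3)
Step 1: at (-3, -3), ∇h = (-23, -21) → (-3, -3) − 0.04·(-23, -21) = (-2.08, -2.16)
Step 2: at (-2.08, -2.16), ∇h = (-17.32, -14.44) → (-2.08, -2.16) − 0.04·(-17.32, -14.44) = (-1.3872, -1.5824)

(-1.3872, -1.5824)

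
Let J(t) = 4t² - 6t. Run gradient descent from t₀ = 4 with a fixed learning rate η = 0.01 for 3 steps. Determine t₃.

J′(t) = 8t - 6
t₁ = 4 − 0.01·26 = 3.74
t₂ = 3.74 − 0.01·23.92 = 3.5008
t₃ = 3.5008 − 0.01·22.0064 = 3.280736

3.280736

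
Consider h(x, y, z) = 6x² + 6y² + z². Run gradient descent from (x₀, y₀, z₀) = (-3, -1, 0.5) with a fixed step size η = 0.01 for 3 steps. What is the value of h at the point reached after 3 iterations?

∇h = (12x, 12y, 2z)
(x₁, y₁, z₁) = (-3, -1, 0.5) − 0.01·(-36, -12, 1) = (-2.64, -0.88, 0.49)
(x₂, y₂, z₂) = (-2.64, -0.88, 0.49) − 0.01·(-31.68, -10.56, 0.98) = (-2.3232, -0.7744, 0.4802)
(x₃, y₃, z₃) = (-2.3232, -0.7744, 0.4802) − 0.01·(-27.8784, -9.2928, 0.9604) = (-2.044416, -0.681472, 0.470596)
h(-2.044416, -0.681472, 0.470596) = 28.085705802256

28.085705802256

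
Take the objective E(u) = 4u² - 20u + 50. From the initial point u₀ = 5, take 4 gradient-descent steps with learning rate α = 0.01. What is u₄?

4.2909824

E′(u) = 8u - 20
u₁ = 5 − 0.01·20 = 4.8
u₂ = 4.8 − 0.01·18.4 = 4.616
u₃ = 4.616 − 0.01·16.928 = 4.44672
u₄ = 4.44672 − 0.01·15.57376 = 4.2909824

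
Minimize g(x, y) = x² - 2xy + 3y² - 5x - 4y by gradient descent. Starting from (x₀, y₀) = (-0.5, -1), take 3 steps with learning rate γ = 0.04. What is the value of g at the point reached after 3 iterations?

0.433321634816

∇g = (2x - 2y - 5, -2x + 6y - 4)
Step 1: at (-0.5, -1), ∇g = (-4, -9) → (-0.5, -1) − 0.04·(-4, -9) = (-0.34, -0.64)
Step 2: at (-0.34, -0.64), ∇g = (-4.4, -7.16) → (-0.34, -0.64) − 0.04·(-4.4, -7.16) = (-0.164, -0.3536)
Step 3: at (-0.164, -0.3536), ∇g = (-4.6208, -5.7936) → (-0.164, -0.3536) − 0.04·(-4.6208, -5.7936) = (0.020832, -0.121856)
g(0.020832, -0.121856) = 0.433321634816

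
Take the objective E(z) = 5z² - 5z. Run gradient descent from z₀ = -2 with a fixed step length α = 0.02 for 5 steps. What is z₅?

E′(z) = 10z - 5
Step 1: E′(-2) = -25; z₁ = -2 − 0.02·(-25) = -1.5
Step 2: E′(-1.5) = -20; z₂ = -1.5 − 0.02·(-20) = -1.1
Step 3: E′(-1.1) = -16; z₃ = -1.1 − 0.02·(-16) = -0.78
Step 4: E′(-0.78) = -12.8; z₄ = -0.78 − 0.02·(-12.8) = -0.524
Step 5: E′(-0.524) = -10.24; z₅ = -0.524 − 0.02·(-10.24) = -0.3192

-0.3192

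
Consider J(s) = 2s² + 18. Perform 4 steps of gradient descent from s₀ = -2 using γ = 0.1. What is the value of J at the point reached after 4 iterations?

18.13436928

J′(s) = 4s
s₁ = -2 − 0.1·(-8) = -1.2
s₂ = -1.2 − 0.1·(-4.8) = -0.72
s₃ = -0.72 − 0.1·(-2.88) = -0.432
s₄ = -0.432 − 0.1·(-1.728) = -0.2592
J(-0.2592) = 18.13436928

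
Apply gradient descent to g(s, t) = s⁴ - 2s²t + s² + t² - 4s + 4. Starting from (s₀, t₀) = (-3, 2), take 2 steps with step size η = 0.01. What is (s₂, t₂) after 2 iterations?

∇g = (4s³ - 4st + 2s - 4, -2s² + 2t)
Step 1: at (-3, 2), ∇g = (-94, -14) → (-3, 2) − 0.01·(-94, -14) = (-2.06, 2.14)
Step 2: at (-2.06, 2.14), ∇g = (-25.453664, -4.2072) → (-2.06, 2.14) − 0.01·(-25.453664, -4.2072) = (-1.80546336, 2.182072)

(-1.80546336, 2.182072)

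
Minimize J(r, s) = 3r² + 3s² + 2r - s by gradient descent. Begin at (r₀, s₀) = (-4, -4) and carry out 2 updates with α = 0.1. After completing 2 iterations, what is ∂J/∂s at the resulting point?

∇J = (6r + 2, 6s - 1)
(r₁, s₁) = (-4, -4) − 0.1·(-22, -25) = (-1.8, -1.5)
(r₂, s₂) = (-1.8, -1.5) − 0.1·(-8.8, -10) = (-0.92, -0.5)
∂J/∂s at (-0.92, -0.5) = -4

-4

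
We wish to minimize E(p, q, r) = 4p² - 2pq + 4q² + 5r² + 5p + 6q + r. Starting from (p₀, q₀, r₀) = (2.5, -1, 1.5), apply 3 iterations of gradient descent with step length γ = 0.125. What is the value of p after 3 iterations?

-0.8671875

∇E = (8p - 2q + 5, -2p + 8q + 6, 10r + 1)
(p₁, q₁, r₁) = (2.5, -1, 1.5) − 0.125·(27, -7, 16) = (-0.875, -0.125, -0.5)
(p₂, q₂, r₂) = (-0.875, -0.125, -0.5) − 0.125·(-1.75, 6.75, -4) = (-0.65625, -0.96875, 0)
(p₃, q₃, r₃) = (-0.65625, -0.96875, 0) − 0.125·(1.6875, -0.4375, 1) = (-0.8671875, -0.9140625, -0.125)
p = -0.8671875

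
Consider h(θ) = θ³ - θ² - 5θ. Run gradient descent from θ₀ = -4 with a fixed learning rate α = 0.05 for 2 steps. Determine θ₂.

-13.390375

h′(θ) = 3θ² - 2θ - 5
Step 1: h′(-4) = 51; θ₁ = -4 − 0.05·51 = -6.55
Step 2: h′(-6.55) = 136.8075; θ₂ = -6.55 − 0.05·136.8075 = -13.390375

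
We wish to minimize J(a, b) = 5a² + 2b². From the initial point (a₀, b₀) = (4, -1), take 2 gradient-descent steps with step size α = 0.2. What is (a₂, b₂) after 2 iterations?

∇J = (10a, 4b)
Step 1: at (4, -1), ∇J = (40, -4) → (4, -1) − 0.2·(40, -4) = (-4, -0.2)
Step 2: at (-4, -0.2), ∇J = (-40, -0.8) → (-4, -0.2) − 0.2·(-40, -0.8) = (4, -0.04)

(4, -0.04)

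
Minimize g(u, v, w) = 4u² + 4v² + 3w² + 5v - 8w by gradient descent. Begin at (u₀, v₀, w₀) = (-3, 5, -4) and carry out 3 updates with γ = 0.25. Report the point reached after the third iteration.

∇g = (8u, 8v + 5, 6w - 8)
(u₁, v₁, w₁) = (-3, 5, -4) − 0.25·(-24, 45, -32) = (3, -6.25, 4)
(u₂, v₂, w₂) = (3, -6.25, 4) − 0.25·(24, -45, 16) = (-3, 5, 0)
(u₃, v₃, w₃) = (-3, 5, 0) − 0.25·(-24, 45, -8) = (3, -6.25, 2)

(3, -6.25, 2)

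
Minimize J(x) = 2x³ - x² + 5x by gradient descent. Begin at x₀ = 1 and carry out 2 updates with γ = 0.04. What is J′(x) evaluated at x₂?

J′(x) = 6x² - 2x + 5
x₁ = 1 − 0.04·9 = 0.64
x₂ = 0.64 − 0.04·6.1776 = 0.392896
J′(x) at (0.392896) = 5.140411600896

5.140411600896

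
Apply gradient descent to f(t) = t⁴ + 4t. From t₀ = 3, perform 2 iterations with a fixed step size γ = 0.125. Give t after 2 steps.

f′(t) = 4t³ + 4
t₁ = 3 − 0.125·112 = -11
t₂ = -11 − 0.125·(-5320) = 654

654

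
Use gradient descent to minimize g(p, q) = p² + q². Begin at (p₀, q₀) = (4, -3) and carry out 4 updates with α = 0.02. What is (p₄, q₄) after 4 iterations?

∇g = (2p, 2q)
Step 1: at (4, -3), ∇g = (8, -6) → (4, -3) − 0.02·(8, -6) = (3.84, -2.88)
Step 2: at (3.84, -2.88), ∇g = (7.68, -5.76) → (3.84, -2.88) − 0.02·(7.68, -5.76) = (3.6864, -2.7648)
Step 3: at (3.6864, -2.7648), ∇g = (7.3728, -5.5296) → (3.6864, -2.7648) − 0.02·(7.3728, -5.5296) = (3.538944, -2.654208)
Step 4: at (3.538944, -2.654208), ∇g = (7.077888, -5.308416) → (3.538944, -2.654208) − 0.02·(7.077888, -5.308416) = (3.39738624, -2.54803968)

(3.39738624, -2.54803968)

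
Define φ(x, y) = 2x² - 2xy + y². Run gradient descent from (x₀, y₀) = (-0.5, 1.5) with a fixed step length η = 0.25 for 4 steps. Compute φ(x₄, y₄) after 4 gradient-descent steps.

∇φ = (4x - 2y, -2x + 2y)
Step 1: at (-0.5, 1.5), ∇φ = (-5, 4) → (-0.5, 1.5) − 0.25·(-5, 4) = (0.75, 0.5)
Step 2: at (0.75, 0.5), ∇φ = (2, -0.5) → (0.75, 0.5) − 0.25·(2, -0.5) = (0.25, 0.625)
Step 3: at (0.25, 0.625), ∇φ = (-0.25, 0.75) → (0.25, 0.625) − 0.25·(-0.25, 0.75) = (0.3125, 0.4375)
Step 4: at (0.3125, 0.4375), ∇φ = (0.375, 0.25) → (0.3125, 0.4375) − 0.25·(0.375, 0.25) = (0.21875, 0.375)
φ(0.21875, 0.375) = 0.072265625

0.072265625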